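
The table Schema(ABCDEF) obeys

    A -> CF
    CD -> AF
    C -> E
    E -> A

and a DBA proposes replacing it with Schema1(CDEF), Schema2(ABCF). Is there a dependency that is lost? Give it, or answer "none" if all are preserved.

none

A → CF lies within Schema2.
CD → AF: restricted closure across fragments reaches AF.
C → E lies within Schema1.
E → A: restricted closure across fragments reaches A.
Every dependency is enforceable on the fragments, so the decomposition is dependency-preserving.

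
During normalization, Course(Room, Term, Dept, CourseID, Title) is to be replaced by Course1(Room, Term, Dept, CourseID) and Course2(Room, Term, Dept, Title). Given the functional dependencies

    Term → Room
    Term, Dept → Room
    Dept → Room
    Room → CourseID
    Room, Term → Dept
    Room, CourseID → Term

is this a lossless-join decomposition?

Common attributes: Course1 ∩ Course2 = {Room, Term, Dept}.
Closure of {Room, Term, Dept}: Room → CourseID applies, adding CourseID. So (Room, Term, Dept)⁺ = {Room, Term, Dept, CourseID}.
This closure contains every attribute of Course1, so Course1 ∩ Course2 → Course1. The join is lossless.

Yes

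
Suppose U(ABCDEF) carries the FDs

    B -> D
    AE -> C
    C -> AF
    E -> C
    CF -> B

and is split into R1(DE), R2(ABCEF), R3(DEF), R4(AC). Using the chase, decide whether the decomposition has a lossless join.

Chase test. Columns are ABCDEF; row i has aⱼ where attribute j ∈ Ri, else bᵢⱼ.
Initial tableau (one row per fragment):
  row 1: b11 b12 b13 a4 a5 b16
  row 2: a1 a2 a3 b24 a5 a6
  row 3: b31 b32 b33 a4 a5 a6
  row 4: a1 b42 a3 b44 b45 b46
Rows 2 and 4 agree on C; apply C→AF and equate their AF entries.
Rows 1 and 2 agree on E; apply E→C and equate their C entries.
Rows 1 and 3 agree on E; apply E→C and equate their C entries.
Rows 2 and 3 agree on CF; apply CF→B and equate their B entries.
Rows 2 and 4 agree on CF; apply CF→B and equate their B entries.
Rows 2 and 3 agree on B; apply B→D and equate their D entries.
Rows 2 and 4 agree on B; apply B→D and equate their D entries.
Rows 1 and 2 agree on C; apply C→AF and equate their AF entries.
Rows 1 and 3 agree on C; apply C→AF and equate their AF entries.
Rows 1 and 2 agree on CF; apply CF→B and equate their B entries.
Row 1 is now all distinguished symbols — the join is lossless.

Yes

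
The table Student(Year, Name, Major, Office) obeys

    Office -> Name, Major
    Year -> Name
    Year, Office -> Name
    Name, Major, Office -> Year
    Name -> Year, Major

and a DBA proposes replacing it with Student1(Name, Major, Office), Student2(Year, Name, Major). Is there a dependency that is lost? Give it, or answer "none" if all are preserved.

none

Office → Name, Major lies within Student1.
Year → Name lies within Student2.
Year, Office → Name: restricted closure across fragments reaches Name.
Name, Major, Office → Year: restricted closure across fragments reaches Year.
Name → Year, Major lies within Student2.
Every dependency is enforceable on the fragments, so the decomposition is dependency-preserving.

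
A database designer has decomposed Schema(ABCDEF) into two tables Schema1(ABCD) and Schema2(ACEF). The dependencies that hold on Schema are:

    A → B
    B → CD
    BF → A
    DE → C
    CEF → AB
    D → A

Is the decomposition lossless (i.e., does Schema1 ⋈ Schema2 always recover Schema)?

Yes

Common attributes: Schema1 ∩ Schema2 = {AC}.
Closure of {AC}: A → B applies, adding B; B → CD applies, adding D. So (AC)⁺ = {ABCD}.
This closure contains every attribute of Schema1, so Schema1 ∩ Schema2 → Schema1. The join is lossless.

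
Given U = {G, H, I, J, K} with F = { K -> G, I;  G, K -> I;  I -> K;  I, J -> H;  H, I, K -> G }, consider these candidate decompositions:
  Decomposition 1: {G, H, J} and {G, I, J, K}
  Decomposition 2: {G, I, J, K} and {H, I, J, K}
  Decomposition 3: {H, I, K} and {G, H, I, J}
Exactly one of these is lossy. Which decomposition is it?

Decomposition 1: common = {G, J}, closure = {G, J} → lossy.
Decomposition 2: common = {I, J, K}, closure = {G, H, I, J, K} → lossless.
Decomposition 3: common = {H, I}, closure = {G, H, I, K} → lossless.

Decomposition 1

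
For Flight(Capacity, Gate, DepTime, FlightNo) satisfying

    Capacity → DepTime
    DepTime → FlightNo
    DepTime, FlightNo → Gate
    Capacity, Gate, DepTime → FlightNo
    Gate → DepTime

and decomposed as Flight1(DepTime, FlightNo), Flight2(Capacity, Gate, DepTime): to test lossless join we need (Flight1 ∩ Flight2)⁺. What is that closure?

Flight1 ∩ Flight2 = {DepTime}.
DepTime → FlightNo applies, adding FlightNo
DepTime, FlightNo → Gate applies, adding Gate
Closure: {Gate, DepTime, FlightNo}.

Gate, DepTime, FlightNo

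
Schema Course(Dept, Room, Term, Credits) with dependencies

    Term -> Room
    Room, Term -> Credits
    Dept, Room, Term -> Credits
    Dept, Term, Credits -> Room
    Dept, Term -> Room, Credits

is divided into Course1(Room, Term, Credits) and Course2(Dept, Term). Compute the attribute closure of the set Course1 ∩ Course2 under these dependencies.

Course1 ∩ Course2 = {Term}.
Term → Room applies, adding Room
Room, Term → Credits applies, adding Credits
Closure: {Room, Term, Credits}.

Room, Term, Credits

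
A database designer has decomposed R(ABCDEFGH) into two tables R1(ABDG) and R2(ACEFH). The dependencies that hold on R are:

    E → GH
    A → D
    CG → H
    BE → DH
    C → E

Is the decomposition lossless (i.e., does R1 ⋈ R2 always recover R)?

No

Common attributes: R1 ∩ R2 = {A}.
Closure of {A}: A → D applies, adding D. So (A)⁺ = {AD}.
The closure contains neither all of R1 = {ABDG} nor all of R2 = {ACEFH}, so the common attributes are not a superkey of either fragment. The join is lossy.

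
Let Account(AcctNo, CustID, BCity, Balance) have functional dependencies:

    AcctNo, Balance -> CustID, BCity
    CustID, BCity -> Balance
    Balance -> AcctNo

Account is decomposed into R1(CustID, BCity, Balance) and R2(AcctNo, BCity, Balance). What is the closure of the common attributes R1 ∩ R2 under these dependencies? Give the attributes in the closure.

R1 ∩ R2 = {BCity, Balance}.
Balance → AcctNo applies, adding AcctNo
AcctNo, Balance → CustID, BCity applies, adding CustID
Closure: {AcctNo, CustID, BCity, Balance}.

AcctNo, CustID, BCity, Balance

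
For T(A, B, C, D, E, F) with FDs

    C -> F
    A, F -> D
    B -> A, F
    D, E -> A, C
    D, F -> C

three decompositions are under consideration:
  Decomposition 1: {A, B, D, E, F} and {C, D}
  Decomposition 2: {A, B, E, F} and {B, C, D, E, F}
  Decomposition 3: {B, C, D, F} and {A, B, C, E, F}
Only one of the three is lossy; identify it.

Decomposition 1: common = {D}, closure = {D} → lossy.
Decomposition 2: common = {B, E, F}, closure = {A, B, C, D, E, F} → lossless.
Decomposition 3: common = {B, C, F}, closure = {A, B, C, D, F} → lossless.

Decomposition 1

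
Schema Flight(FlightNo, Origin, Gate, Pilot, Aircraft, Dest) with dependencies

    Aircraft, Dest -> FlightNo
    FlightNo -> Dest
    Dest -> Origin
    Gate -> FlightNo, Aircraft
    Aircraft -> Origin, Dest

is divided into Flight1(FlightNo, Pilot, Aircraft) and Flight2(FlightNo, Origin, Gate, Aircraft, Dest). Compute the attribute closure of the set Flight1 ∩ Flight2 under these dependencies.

FlightNo, Origin, Aircraft, Dest

Flight1 ∩ Flight2 = {FlightNo, Aircraft}.
FlightNo → Dest applies, adding Dest
Dest → Origin applies, adding Origin
Closure: {FlightNo, Origin, Aircraft, Dest}.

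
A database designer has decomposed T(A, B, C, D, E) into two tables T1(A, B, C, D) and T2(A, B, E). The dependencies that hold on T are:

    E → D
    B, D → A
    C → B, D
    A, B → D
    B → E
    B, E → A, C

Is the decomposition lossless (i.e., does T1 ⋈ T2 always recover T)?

Yes

Common attributes: T1 ∩ T2 = {A, B}.
Closure of {A, B}: A, B → D applies, adding D; B → E applies, adding E; B, E → A, C applies, adding C. So (A, B)⁺ = {A, B, C, D, E}.
This closure contains every attribute of T1, so T1 ∩ T2 → T1. The join is lossless.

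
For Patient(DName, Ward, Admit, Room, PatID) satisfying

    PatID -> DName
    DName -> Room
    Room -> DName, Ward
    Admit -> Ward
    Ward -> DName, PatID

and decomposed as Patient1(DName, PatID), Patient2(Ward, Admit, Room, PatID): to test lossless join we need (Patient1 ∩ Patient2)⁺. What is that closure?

Patient1 ∩ Patient2 = {PatID}.
PatID → DName applies, adding DName
DName → Room applies, adding Room
Room → DName, Ward applies, adding Ward
Closure: {DName, Ward, Room, PatID}.

DName, Ward, Room, PatID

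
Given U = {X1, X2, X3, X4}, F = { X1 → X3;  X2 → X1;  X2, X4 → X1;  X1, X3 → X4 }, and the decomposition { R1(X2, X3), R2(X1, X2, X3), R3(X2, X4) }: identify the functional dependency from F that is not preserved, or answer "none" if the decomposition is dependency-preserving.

X1, X3 → X4

Check X1, X3 → X4: no single fragment contains all of {X1, X3, X4}, and the restricted closure of {X1, X3} across the fragments never reaches {X4}.
X1 → X3 is preserved.
X2 → X1 is preserved.
X2, X4 → X1 is preserved.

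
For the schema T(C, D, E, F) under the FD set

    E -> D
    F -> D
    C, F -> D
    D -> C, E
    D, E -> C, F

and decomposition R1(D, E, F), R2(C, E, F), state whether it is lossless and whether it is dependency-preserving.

lossless and dependency-preserving

Lossless test: (E, F)⁺ = {C, D, E, F}, which contains all of one fragment — lossless.
Dependency preservation: C, F → D; D → C, E; D, E → C, F are not contained in any single fragment, but the restricted closure of each left-hand side across the fragments still reaches the right-hand side; the remaining FDs each lie inside some fragment. All dependencies are preserved.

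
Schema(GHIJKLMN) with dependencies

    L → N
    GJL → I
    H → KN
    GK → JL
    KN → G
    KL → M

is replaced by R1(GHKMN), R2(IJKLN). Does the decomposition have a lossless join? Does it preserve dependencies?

Lossless test: (KN)⁺ = {GIJKLMN}, which contains all of one fragment — lossless.
Dependency preservation: the restricted closure of {GJL} across the fragments never reaches {I}, so GJL → I cannot be enforced without a join — not preserved.

lossless but not dependency-preserving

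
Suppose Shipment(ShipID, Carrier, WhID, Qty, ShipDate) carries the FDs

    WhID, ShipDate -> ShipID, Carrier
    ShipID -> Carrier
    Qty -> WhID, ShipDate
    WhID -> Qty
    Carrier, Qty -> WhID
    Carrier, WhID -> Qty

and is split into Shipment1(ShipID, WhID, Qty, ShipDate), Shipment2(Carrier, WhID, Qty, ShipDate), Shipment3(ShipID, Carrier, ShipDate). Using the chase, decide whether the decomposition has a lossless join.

Yes

Chase test. Columns are ShipID, Carrier, WhID, Qty, ShipDate; row i has aⱼ where attribute j ∈ Shipmenti, else bᵢⱼ.
Initial tableau (one row per fragment):
  row 1: a1 b12 a3 a4 a5
  row 2: b21 a2 a3 a4 a5
  row 3: a1 a2 b33 b34 a5
Rows 1 and 2 agree on WhID, ShipDate; apply WhID, ShipDate→ShipID, Carrier and equate their ShipID, Carrier entries.
Row 1 is now all distinguished symbols — the join is lossless.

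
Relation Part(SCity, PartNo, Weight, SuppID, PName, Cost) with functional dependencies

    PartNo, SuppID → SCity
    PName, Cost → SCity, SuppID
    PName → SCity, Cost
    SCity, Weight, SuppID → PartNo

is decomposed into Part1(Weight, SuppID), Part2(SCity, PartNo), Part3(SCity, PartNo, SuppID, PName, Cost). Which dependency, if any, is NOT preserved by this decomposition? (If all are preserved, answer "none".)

Check SCity, Weight, SuppID → PartNo: no single fragment contains all of {SCity, PartNo, Weight, SuppID}, and the restricted closure of {SCity, Weight, SuppID} across the fragments never reaches {PartNo}.
PartNo, SuppID → SCity is preserved.
PName, Cost → SCity, SuppID is preserved.
PName → SCity, Cost is preserved.

SCity, Weight, SuppID → PartNo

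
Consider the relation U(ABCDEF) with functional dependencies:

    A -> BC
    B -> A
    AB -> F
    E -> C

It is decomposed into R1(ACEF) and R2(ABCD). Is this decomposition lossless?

No

Common attributes: R1 ∩ R2 = {AC}.
Closure of {AC}: A → BC applies, adding B; AB → F applies, adding F. So (AC)⁺ = {ABCF}.
The closure contains neither all of R1 = {ACEF} nor all of R2 = {ABCD}, so the common attributes are not a superkey of either fragment. The join is lossy.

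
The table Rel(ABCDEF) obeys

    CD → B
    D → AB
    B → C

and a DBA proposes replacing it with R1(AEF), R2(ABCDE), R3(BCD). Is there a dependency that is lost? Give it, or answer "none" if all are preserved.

CD → B lies within R2.
D → AB lies within R2.
B → C lies within R2.
Every dependency is enforceable on the fragments, so the decomposition is dependency-preserving.

none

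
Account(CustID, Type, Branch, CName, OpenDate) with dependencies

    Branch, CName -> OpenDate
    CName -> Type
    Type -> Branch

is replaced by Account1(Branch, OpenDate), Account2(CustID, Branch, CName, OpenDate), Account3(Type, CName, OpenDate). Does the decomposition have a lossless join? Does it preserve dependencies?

lossless but not dependency-preserving

Lossless test (chase): Rows 2 and 3 agree on CName; apply CName→Type and equate their Type entries. Rows 2 and 3 agree on Type; apply Type→Branch and equate their Branch entries. Row 2 is now all distinguished symbols — the join is lossless.
Dependency preservation: the restricted closure of {Type} across the fragments never reaches {Branch}, so Type → Branch cannot be enforced without a join — not preserved.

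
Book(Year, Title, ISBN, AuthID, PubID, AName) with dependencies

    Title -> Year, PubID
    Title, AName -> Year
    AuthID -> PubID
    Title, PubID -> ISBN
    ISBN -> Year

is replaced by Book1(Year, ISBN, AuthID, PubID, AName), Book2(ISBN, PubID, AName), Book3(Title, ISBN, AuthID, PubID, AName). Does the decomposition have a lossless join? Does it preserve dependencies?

Lossless test (chase): Rows 1 and 2 agree on ISBN; apply ISBN→Year and equate their Year entries. Rows 1 and 3 agree on ISBN; apply ISBN→Year and equate their Year entries. Row 3 is now all distinguished symbols — the join is lossless.
Dependency preservation: Title → Year, PubID; Title, AName → Year are not contained in any single fragment, but the restricted closure of each left-hand side across the fragments still reaches the right-hand side; the remaining FDs each lie inside some fragment. All dependencies are preserved.

lossless and dependency-preserving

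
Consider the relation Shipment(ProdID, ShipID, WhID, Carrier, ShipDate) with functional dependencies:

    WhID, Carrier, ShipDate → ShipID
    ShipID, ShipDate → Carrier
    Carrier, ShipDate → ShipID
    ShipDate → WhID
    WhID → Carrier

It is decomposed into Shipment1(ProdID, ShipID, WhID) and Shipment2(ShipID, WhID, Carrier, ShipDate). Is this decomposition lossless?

No

Common attributes: Shipment1 ∩ Shipment2 = {ShipID, WhID}.
Closure of {ShipID, WhID}: WhID → Carrier applies, adding Carrier. So (ShipID, WhID)⁺ = {ShipID, WhID, Carrier}.
The closure contains neither all of Shipment1 = {ProdID, ShipID, WhID} nor all of Shipment2 = {ShipID, WhID, Carrier, ShipDate}, so the common attributes are not a superkey of either fragment. The join is lossy.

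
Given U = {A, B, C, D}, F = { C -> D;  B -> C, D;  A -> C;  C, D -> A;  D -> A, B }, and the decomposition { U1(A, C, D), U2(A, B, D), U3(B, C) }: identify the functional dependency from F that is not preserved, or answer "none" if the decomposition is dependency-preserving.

none

C → D lies within U1.
B → C, D: restricted closure across fragments reaches C, D.
A → C lies within U1.
C, D → A lies within U1.
D → A, B lies within U2.
Every dependency is enforceable on the fragments, so the decomposition is dependency-preserving.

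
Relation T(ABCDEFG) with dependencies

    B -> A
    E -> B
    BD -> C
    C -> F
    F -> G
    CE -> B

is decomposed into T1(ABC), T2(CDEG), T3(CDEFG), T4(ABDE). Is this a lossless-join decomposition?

Yes

Chase test. Columns are ABCDEFG; row i has aⱼ where attribute j ∈ Ti, else bᵢⱼ.
Initial tableau (one row per fragment):
  row 1: a1 a2 a3 b14 b15 b16 b17
  row 2: b21 b22 a3 a4 a5 b26 a7
  row 3: b31 b32 a3 a4 a5 a6 a7
  row 4: a1 a2 b43 a4 a5 b46 b47
Rows 2 and 3 agree on E; apply E→B and equate their B entries.
Rows 2 and 4 agree on E; apply E→B and equate their B entries.
Rows 2 and 4 agree on BD; apply BD→C and equate their C entries.
Rows 1 and 2 agree on C; apply C→F and equate their F entries.
Rows 1 and 3 agree on C; apply C→F and equate their F entries.
Rows 1 and 4 agree on C; apply C→F and equate their F entries.
Rows 1 and 2 agree on F; apply F→G and equate their G entries.
Rows 1 and 4 agree on F; apply F→G and equate their G entries.
Rows 1 and 2 agree on B; apply B→A and equate their A entries.
Rows 1 and 3 agree on B; apply B→A and equate their A entries.
Row 2 is now all distinguished symbols — the join is lossless.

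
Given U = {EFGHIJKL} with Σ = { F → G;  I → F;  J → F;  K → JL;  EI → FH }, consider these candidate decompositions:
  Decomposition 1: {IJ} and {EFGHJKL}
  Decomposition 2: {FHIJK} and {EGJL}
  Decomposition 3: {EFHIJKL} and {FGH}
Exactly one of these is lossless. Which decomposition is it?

Decomposition 1: common = {J}, closure = {FGJ} → lossy.
Decomposition 2: common = {J}, closure = {FGJ} → lossy.
Decomposition 3: common = {FH}, closure = {FGH} → lossless.

Decomposition 3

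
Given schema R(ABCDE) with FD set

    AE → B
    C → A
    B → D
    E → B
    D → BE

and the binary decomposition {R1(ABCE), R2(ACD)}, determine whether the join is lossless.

No

Common attributes: R1 ∩ R2 = {AC}.
No dependency enlarges {AC}, so (AC)⁺ = {AC}.
The closure contains neither all of R1 = {ABCE} nor all of R2 = {ACD}, so the common attributes are not a superkey of either fragment. The join is lossy.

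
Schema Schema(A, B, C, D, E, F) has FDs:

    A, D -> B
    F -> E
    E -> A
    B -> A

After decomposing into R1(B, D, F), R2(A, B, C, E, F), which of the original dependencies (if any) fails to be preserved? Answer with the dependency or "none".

A, D -> B

Check A, D → B: no single fragment contains all of {A, B, D}, and the restricted closure of {A, D} across the fragments never reaches {B}.
F → E is preserved.
E → A is preserved.
B → A is preserved.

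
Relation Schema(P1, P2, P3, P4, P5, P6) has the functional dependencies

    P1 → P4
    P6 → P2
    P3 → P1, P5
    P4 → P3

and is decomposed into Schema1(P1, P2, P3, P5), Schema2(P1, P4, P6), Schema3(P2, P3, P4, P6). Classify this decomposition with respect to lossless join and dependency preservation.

lossless and dependency-preserving

Lossless test (chase): Rows 1 and 2 agree on P1; apply P1→P4 and equate their P4 entries. Rows 2 and 3 agree on P6; apply P6→P2 and equate their P2 entries. Rows 1 and 3 agree on P3; apply P3→P1, P5 and equate their P1, P5 entries. Rows 1 and 2 agree on P4; apply P4→P3 and equate their P3 entries. Rows 1 and 2 agree on P3; apply P3→P1, P5 and equate their P1, P5 entries. Row 2 is now all distinguished symbols — the join is lossless.
Dependency preservation: every FD's attributes lie within a single fragment, so each can be enforced locally — preserved.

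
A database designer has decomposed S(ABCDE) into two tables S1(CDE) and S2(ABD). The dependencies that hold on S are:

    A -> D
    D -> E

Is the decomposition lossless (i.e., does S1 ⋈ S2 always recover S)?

No

Common attributes: S1 ∩ S2 = {D}.
Closure of {D}: D → E applies, adding E. So (D)⁺ = {DE}.
The closure contains neither all of S1 = {CDE} nor all of S2 = {ABD}, so the common attributes are not a superkey of either fragment. The join is lossy.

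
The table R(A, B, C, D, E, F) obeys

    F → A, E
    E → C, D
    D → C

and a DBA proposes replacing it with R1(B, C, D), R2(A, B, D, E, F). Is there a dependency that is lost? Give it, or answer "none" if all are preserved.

F → A, E lies within R2.
E → C, D: restricted closure across fragments reaches C, D.
D → C lies within R1.
Every dependency is enforceable on the fragments, so the decomposition is dependency-preserving.

none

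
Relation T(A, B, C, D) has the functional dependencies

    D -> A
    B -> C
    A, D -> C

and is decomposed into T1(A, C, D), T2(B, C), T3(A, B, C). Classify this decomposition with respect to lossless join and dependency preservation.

Lossless test (chase): applying each FD to every pair of rows produces no changes in the tableau, so no row becomes fully distinguished — the join is lossy.
Dependency preservation: every FD's attributes lie within a single fragment, so each can be enforced locally — preserved.

lossy but dependency-preserving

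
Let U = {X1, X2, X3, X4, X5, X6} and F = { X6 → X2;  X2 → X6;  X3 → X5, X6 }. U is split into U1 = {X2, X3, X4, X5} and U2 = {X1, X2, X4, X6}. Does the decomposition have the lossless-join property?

No

Common attributes: U1 ∩ U2 = {X2, X4}.
Closure of {X2, X4}: X2 → X6 applies, adding X6. So (X2, X4)⁺ = {X2, X4, X6}.
The closure contains neither all of U1 = {X2, X3, X4, X5} nor all of U2 = {X1, X2, X4, X6}, so the common attributes are not a superkey of either fragment. The join is lossy.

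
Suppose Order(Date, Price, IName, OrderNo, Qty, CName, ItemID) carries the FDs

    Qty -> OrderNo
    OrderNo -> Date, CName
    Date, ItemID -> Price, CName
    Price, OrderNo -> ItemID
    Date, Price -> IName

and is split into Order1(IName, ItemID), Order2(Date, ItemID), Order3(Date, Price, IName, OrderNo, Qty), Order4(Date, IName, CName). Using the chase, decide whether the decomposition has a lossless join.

No

Chase test. Columns are Date, Price, IName, OrderNo, Qty, CName, ItemID; row i has aⱼ where attribute j ∈ Orderi, else bᵢⱼ.
Initial tableau (one row per fragment):
  row 1: b11 b12 a3 b14 b15 b16 a7
  row 2: a1 b22 b23 b24 b25 b26 a7
  row 3: a1 a2 a3 a4 a5 b36 b37
  row 4: a1 b42 a3 b44 b45 a6 b47
No row becomes fully distinguished — the join is lossy.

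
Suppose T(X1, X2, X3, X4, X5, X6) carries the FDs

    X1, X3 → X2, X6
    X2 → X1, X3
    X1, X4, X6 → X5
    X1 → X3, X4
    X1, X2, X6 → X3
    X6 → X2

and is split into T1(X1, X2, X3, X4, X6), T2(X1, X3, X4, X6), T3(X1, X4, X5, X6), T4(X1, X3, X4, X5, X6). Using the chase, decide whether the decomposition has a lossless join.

Yes

Chase test. Columns are X1, X2, X3, X4, X5, X6; row i has aⱼ where attribute j ∈ Ti, else bᵢⱼ.
Initial tableau (one row per fragment):
  row 1: a1 a2 a3 a4 b15 a6
  row 2: a1 b22 a3 a4 b25 a6
  row 3: a1 b32 b33 a4 a5 a6
  row 4: a1 b42 a3 a4 a5 a6
Rows 1 and 2 agree on X1, X3; apply X1, X3→X2, X6 and equate their X2, X6 entries.
Rows 1 and 4 agree on X1, X3; apply X1, X3→X2, X6 and equate their X2, X6 entries.
Rows 1 and 2 agree on X1, X4, X6; apply X1, X4, X6→X5 and equate their X5 entries.
Rows 1 and 3 agree on X1, X4, X6; apply X1, X4, X6→X5 and equate their X5 entries.
Rows 1 and 3 agree on X1; apply X1→X3, X4 and equate their X3, X4 entries.
Rows 1 and 3 agree on X6; apply X6→X2 and equate their X2 entries.
Row 1 is now all distinguished symbols — the join is lossless.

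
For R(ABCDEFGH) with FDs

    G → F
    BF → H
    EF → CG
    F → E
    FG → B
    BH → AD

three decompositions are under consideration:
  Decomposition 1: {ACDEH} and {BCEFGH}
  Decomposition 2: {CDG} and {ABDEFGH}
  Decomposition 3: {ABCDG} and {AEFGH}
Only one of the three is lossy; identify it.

Decomposition 1

Decomposition 1: common = {CEH}, closure = {CEH} → lossy.
Decomposition 2: common = {DG}, closure = {ABCDEFGH} → lossless.
Decomposition 3: common = {AG}, closure = {ABCDEFGH} → lossless.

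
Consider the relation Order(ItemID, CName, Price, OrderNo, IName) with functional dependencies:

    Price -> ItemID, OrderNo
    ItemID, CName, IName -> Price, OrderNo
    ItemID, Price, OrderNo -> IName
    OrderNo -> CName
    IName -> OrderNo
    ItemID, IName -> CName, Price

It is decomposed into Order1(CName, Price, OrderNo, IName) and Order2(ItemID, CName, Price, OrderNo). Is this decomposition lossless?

Common attributes: Order1 ∩ Order2 = {CName, Price, OrderNo}.
Closure of {CName, Price, OrderNo}: Price → ItemID, OrderNo applies, adding ItemID; ItemID, Price, OrderNo → IName applies, adding IName. So (CName, Price, OrderNo)⁺ = {ItemID, CName, Price, OrderNo, IName}.
This closure contains every attribute of Order1, so Order1 ∩ Order2 → Order1. The join is lossless.

Yes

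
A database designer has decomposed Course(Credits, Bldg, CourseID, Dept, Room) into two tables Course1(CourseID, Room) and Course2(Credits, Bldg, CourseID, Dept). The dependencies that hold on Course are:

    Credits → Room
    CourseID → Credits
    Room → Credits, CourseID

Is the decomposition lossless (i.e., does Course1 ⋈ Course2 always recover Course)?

Common attributes: Course1 ∩ Course2 = {CourseID}.
Closure of {CourseID}: CourseID → Credits applies, adding Credits; Credits → Room applies, adding Room. So (CourseID)⁺ = {Credits, CourseID, Room}.
This closure contains every attribute of Course1, so Course1 ∩ Course2 → Course1. The join is lossless.

Yes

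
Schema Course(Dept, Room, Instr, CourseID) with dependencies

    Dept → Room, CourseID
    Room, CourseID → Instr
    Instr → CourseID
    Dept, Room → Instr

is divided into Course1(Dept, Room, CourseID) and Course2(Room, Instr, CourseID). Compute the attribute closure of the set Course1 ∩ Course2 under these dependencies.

Course1 ∩ Course2 = {Room, CourseID}.
Room, CourseID → Instr applies, adding Instr
Closure: {Room, Instr, CourseID}.

Room, Instr, CourseID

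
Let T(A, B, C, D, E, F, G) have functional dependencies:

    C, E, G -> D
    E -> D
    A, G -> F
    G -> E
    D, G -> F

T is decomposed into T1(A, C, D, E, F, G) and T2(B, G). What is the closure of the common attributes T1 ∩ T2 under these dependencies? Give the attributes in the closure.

T1 ∩ T2 = {G}.
G → E applies, adding E
E → D applies, adding D
D, G → F applies, adding F
Closure: {D, E, F, G}.

D, E, F, G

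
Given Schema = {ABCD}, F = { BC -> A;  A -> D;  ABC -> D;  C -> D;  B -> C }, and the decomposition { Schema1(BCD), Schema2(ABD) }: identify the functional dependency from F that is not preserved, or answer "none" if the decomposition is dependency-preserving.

none

BC → A: restricted closure across fragments reaches A.
A → D lies within Schema2.
ABC → D: restricted closure across fragments reaches D.
C → D lies within Schema1.
B → C lies within Schema1.
Every dependency is enforceable on the fragments, so the decomposition is dependency-preserving.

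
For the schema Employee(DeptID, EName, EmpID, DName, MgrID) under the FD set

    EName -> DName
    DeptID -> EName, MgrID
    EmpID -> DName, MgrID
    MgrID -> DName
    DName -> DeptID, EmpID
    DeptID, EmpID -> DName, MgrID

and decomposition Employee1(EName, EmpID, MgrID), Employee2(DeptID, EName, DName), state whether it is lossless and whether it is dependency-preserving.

lossless and dependency-preserving

Lossless test: (EName)⁺ = {DeptID, EName, EmpID, DName, MgrID}, which contains all of one fragment — lossless.
Dependency preservation: DeptID → EName, MgrID; EmpID → DName, MgrID; MgrID → DName; DName → DeptID, EmpID; DeptID, EmpID → DName, MgrID are not contained in any single fragment, but the restricted closure of each left-hand side across the fragments still reaches the right-hand side; the remaining FDs each lie inside some fragment. All dependencies are preserved.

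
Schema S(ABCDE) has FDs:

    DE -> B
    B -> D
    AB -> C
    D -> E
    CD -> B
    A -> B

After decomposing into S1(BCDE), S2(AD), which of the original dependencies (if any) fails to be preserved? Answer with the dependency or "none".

AB -> C

Check AB → C: no single fragment contains all of {ABC}, and the restricted closure of {AB} across the fragments never reaches {C}.
DE → B is preserved.
B → D is preserved.
D → E is preserved.
CD → B is preserved.
A → B is preserved.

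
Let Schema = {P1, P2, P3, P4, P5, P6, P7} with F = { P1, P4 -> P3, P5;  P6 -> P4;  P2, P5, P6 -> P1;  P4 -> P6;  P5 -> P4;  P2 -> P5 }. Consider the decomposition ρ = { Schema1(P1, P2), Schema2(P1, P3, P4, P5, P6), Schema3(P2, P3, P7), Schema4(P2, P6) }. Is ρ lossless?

Yes

Chase test. Columns are P1, P2, P3, P4, P5, P6, P7; row i has aⱼ where attribute j ∈ Schemai, else bᵢⱼ.
Initial tableau (one row per fragment):
  row 1: a1 a2 b13 b14 b15 b16 b17
  row 2: a1 b22 a3 a4 a5 a6 b27
  row 3: b31 a2 a3 b34 b35 b36 a7
  row 4: b41 a2 b43 b44 b45 a6 b47
Rows 2 and 4 agree on P6; apply P6→P4 and equate their P4 entries.
Rows 1 and 3 agree on P2; apply P2→P5 and equate their P5 entries.
Rows 1 and 4 agree on P2; apply P2→P5 and equate their P5 entries.
Rows 1 and 3 agree on P5; apply P5→P4 and equate their P4 entries.
Rows 1 and 4 agree on P5; apply P5→P4 and equate their P4 entries.
Rows 1 and 2 agree on P1, P4; apply P1, P4→P3, P5 and equate their P3, P5 entries.
Rows 1 and 2 agree on P4; apply P4→P6 and equate their P6 entries.
Rows 1 and 3 agree on P4; apply P4→P6 and equate their P6 entries.
Rows 1 and 3 agree on P2, P5, P6; apply P2, P5, P6→P1 and equate their P1 entries.
Rows 1 and 4 agree on P2, P5, P6; apply P2, P5, P6→P1 and equate their P1 entries.
Rows 1 and 4 agree on P1, P4; apply P1, P4→P3, P5 and equate their P3, P5 entries.
Row 3 is now all distinguished symbols — the join is lossless.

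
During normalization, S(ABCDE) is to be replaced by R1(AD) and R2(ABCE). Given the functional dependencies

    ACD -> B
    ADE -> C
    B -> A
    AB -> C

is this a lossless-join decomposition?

No

Common attributes: R1 ∩ R2 = {A}.
No dependency enlarges {A}, so (A)⁺ = {A}.
The closure contains neither all of R1 = {AD} nor all of R2 = {ABCE}, so the common attributes are not a superkey of either fragment. The join is lossy.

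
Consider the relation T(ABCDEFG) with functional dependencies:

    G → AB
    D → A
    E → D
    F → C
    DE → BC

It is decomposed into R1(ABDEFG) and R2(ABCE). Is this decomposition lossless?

Yes

Common attributes: R1 ∩ R2 = {ABE}.
Closure of {ABE}: E → D applies, adding D; DE → BC applies, adding C. So (ABE)⁺ = {ABCDE}.
This closure contains every attribute of R2, so R1 ∩ R2 → R2. The join is lossless.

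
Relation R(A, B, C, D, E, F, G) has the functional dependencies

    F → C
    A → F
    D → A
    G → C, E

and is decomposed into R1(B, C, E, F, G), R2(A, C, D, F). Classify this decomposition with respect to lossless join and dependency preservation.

lossy but dependency-preserving

Lossless test: (C, F)⁺ = {C, F}, which is a superkey of neither fragment — lossy.
Dependency preservation: every FD's attributes lie within a single fragment, so each can be enforced locally — preserved.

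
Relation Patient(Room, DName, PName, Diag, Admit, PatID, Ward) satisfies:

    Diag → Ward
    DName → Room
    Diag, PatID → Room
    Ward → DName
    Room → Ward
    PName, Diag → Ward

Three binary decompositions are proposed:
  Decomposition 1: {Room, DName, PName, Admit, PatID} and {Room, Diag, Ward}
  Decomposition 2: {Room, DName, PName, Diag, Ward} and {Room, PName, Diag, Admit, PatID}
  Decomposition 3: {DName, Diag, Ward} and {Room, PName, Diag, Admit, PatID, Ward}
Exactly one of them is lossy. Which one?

Decomposition 1

Decomposition 1: common = {Room}, closure = {Room, DName, Ward} → lossy.
Decomposition 2: common = {Room, PName, Diag}, closure = {Room, DName, PName, Diag, Ward} → lossless.
Decomposition 3: common = {Diag, Ward}, closure = {Room, DName, Diag, Ward} → lossless.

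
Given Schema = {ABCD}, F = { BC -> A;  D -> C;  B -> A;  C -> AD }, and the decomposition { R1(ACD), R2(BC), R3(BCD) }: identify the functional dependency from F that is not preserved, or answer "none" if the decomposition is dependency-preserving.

Check B → A: no single fragment contains all of {AB}, and the restricted closure of {B} across the fragments never reaches {A}.
BC → A is preserved.
D → C is preserved.
C → AD is preserved.

B -> A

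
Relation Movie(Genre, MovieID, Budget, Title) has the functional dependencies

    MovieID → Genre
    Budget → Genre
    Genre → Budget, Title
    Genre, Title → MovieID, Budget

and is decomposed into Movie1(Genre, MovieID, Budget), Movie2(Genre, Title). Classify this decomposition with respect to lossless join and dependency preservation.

lossless and dependency-preserving

Lossless test: (Genre)⁺ = {Genre, MovieID, Budget, Title}, which contains all of one fragment — lossless.
Dependency preservation: Genre → Budget, Title; Genre, Title → MovieID, Budget are not contained in any single fragment, but the restricted closure of each left-hand side across the fragments still reaches the right-hand side; the remaining FDs each lie inside some fragment. All dependencies are preserved.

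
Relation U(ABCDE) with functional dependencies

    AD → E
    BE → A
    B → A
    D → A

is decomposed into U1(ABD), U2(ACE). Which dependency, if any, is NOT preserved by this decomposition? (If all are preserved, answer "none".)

Check AD → E: no single fragment contains all of {ADE}, and the restricted closure of {AD} across the fragments never reaches {E}.
BE → A is preserved.
B → A is preserved.
D → A is preserved.

AD → E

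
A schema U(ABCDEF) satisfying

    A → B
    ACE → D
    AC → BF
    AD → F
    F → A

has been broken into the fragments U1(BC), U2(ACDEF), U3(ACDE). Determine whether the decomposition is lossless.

No

Chase test. Columns are ABCDEF; row i has aⱼ where attribute j ∈ Ui, else bᵢⱼ.
Initial tableau (one row per fragment):
  row 1: b11 a2 a3 b14 b15 b16
  row 2: a1 b22 a3 a4 a5 a6
  row 3: a1 b32 a3 a4 a5 b36
Rows 2 and 3 agree on A; apply A→B and equate their B entries.
Rows 2 and 3 agree on AC; apply AC→BF and equate their BF entries.
No row becomes fully distinguished — the join is lossy.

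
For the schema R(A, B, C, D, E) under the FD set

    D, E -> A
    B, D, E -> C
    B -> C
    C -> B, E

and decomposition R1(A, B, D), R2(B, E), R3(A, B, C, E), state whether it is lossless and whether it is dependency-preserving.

Lossless test (chase): Rows 1 and 2 agree on B; apply B→C and equate their C entries. Rows 1 and 3 agree on B; apply B→C and equate their C entries. Rows 1 and 2 agree on C; apply C→B, E and equate their B, E entries. Row 1 is now all distinguished symbols — the join is lossless.
Dependency preservation: the restricted closure of {D, E} across the fragments never reaches {A}, so D, E → A cannot be enforced without a join — not preserved.

lossless but not dependency-preserving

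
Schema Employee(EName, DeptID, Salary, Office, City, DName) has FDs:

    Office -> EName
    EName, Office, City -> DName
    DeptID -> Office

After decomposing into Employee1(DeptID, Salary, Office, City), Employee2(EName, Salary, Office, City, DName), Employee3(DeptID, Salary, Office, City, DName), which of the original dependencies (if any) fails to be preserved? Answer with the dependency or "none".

Office → EName lies within Employee2.
EName, Office, City → DName lies within Employee2.
DeptID → Office lies within Employee1.
Every dependency is enforceable on the fragments, so the decomposition is dependency-preserving.

none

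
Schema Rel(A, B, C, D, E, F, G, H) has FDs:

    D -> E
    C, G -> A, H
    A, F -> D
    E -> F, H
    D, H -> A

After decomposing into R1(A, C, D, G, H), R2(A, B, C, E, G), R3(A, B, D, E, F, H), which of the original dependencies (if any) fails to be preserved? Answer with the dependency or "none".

none

D → E lies within R3.
C, G → A, H lies within R1.
A, F → D lies within R3.
E → F, H lies within R3.
D, H → A lies within R1.
Every dependency is enforceable on the fragments, so the decomposition is dependency-preserving.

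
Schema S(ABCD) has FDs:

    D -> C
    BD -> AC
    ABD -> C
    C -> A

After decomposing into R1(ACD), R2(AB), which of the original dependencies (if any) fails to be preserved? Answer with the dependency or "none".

none

D → C lies within R1.
BD → AC: restricted closure across fragments reaches AC.
ABD → C: restricted closure across fragments reaches C.
C → A lies within R1.
Every dependency is enforceable on the fragments, so the decomposition is dependency-preserving.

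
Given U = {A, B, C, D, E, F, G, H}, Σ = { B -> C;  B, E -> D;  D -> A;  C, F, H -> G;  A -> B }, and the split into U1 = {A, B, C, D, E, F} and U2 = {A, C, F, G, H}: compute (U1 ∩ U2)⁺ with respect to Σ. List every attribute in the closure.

A, B, C, F

U1 ∩ U2 = {A, C, F}.
A → B applies, adding B
Closure: {A, B, C, F}.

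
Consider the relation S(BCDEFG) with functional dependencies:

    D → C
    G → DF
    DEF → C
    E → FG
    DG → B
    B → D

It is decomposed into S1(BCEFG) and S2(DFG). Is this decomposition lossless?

Yes

Common attributes: S1 ∩ S2 = {FG}.
Closure of {FG}: G → DF applies, adding D; DG → B applies, adding B; D → C applies, adding C. So (FG)⁺ = {BCDFG}.
This closure contains every attribute of S2, so S1 ∩ S2 → S2. The join is lossless.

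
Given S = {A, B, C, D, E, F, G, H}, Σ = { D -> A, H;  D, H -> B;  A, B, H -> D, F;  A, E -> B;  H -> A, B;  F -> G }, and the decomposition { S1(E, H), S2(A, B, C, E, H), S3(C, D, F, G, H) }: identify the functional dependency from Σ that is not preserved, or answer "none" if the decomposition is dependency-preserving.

D → A, H: restricted closure across fragments reaches A, H.
D, H → B: restricted closure across fragments reaches B.
A, B, H → D, F: restricted closure across fragments reaches D, F.
A, E → B lies within S2.
H → A, B lies within S2.
F → G lies within S3.
Every dependency is enforceable on the fragments, so the decomposition is dependency-preserving.

none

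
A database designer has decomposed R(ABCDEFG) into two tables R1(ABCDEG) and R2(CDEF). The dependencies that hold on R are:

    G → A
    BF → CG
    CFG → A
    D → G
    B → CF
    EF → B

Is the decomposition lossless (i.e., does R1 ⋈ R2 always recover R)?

No

Common attributes: R1 ∩ R2 = {CDE}.
Closure of {CDE}: D → G applies, adding G; G → A applies, adding A. So (CDE)⁺ = {ACDEG}.
The closure contains neither all of R1 = {ABCDEG} nor all of R2 = {CDEF}, so the common attributes are not a superkey of either fragment. The join is lossy.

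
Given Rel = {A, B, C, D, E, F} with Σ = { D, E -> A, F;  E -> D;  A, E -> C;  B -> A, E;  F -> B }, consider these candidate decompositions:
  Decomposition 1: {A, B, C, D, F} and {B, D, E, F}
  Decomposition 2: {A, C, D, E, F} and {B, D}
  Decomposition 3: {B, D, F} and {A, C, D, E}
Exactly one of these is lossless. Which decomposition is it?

Decomposition 1

Decomposition 1: common = {B, D, F}, closure = {A, B, C, D, E, F} → lossless.
Decomposition 2: common = {D}, closure = {D} → lossy.
Decomposition 3: common = {D}, closure = {D} → lossy.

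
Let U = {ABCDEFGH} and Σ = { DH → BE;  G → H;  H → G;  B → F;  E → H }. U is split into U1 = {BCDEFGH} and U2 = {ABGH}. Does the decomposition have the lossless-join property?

Common attributes: U1 ∩ U2 = {BGH}.
Closure of {BGH}: B → F applies, adding F. So (BGH)⁺ = {BFGH}.
The closure contains neither all of U1 = {BCDEFGH} nor all of U2 = {ABGH}, so the common attributes are not a superkey of either fragment. The join is lossy.

No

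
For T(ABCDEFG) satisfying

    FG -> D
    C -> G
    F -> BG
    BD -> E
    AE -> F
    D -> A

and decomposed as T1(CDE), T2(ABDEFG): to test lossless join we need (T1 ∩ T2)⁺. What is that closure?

ABDEFG

T1 ∩ T2 = {DE}.
D → A applies, adding A
AE → F applies, adding F
F → BG applies, adding BG
Closure: {ABDEFG}.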